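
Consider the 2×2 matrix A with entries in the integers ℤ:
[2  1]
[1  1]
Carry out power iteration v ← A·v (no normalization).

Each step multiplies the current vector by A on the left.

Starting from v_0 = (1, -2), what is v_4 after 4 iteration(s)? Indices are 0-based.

v_4 = (-8, -5)

v_0 = (1, -2).
v_1 = A·v_0 = (0, -1).
v_2 = A·v_1 = (-1, -1).
v_3 = A·v_2 = (-3, -2).
v_4 = A·v_3 = (-8, -5).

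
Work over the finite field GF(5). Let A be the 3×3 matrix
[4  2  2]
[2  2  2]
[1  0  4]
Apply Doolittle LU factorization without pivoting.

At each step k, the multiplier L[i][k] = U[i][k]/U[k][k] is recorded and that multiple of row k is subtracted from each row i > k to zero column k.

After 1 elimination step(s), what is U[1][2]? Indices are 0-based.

U[1][2] = 1

[col 0] pivot 4
  R1 -= 3*R0 → (0, 1, 1)  (L[1][0] := 3)
  R2 -= 4*R0 → (0, 2, 1)  (L[2][0] := 4)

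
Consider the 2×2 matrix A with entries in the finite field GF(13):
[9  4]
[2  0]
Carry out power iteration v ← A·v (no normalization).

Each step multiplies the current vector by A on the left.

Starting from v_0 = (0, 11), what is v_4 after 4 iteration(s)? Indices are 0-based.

v_4 = (10, 6)

v_0 = (0, 11).
v_1 = A·v_0 = (5, 0).
v_2 = A·v_1 = (6, 10).
v_3 = A·v_2 = (3, 12).
v_4 = A·v_3 = (10, 6).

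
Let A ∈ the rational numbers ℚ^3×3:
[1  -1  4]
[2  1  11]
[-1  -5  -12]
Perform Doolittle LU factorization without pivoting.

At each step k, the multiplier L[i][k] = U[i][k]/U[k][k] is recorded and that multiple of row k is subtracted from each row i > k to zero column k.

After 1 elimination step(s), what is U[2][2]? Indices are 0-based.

U[2][2] = -8

k=0: U[0][0]=1
  eliminate (1,0): mult=2, new row 1: (0, 3, 3); set L[1][0]=2
  eliminate (2,0): mult=-1, new row 2: (0, -6, -8); set L[2][0]=-1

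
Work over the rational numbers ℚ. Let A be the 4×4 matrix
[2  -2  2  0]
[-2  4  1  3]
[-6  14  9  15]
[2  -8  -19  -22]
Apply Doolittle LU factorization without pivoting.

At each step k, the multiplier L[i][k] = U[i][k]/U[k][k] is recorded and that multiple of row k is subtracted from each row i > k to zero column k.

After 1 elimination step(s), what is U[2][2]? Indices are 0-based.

U[2][2] = 15

[col 0] pivot 2
  R1 -= -1*R0 → (0, 2, 3, 3)  (L[1][0] := -1)
  R2 -= -3*R0 → (0, 8, 15, 15)  (L[2][0] := -3)
  R3 -= 1*R0 → (0, -6, -21, -22)  (L[3][0] := 1)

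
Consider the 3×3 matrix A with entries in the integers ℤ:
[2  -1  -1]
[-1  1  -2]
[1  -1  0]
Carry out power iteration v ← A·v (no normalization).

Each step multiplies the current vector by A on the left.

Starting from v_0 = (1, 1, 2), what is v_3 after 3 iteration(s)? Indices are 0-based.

v_3 = (4, -11, 5)

v_0 = (1, 1, 2).
v_1 = A·v_0 = (-1, -4, 0).
v_2 = A·v_1 = (2, -3, 3).
v_3 = A·v_2 = (4, -11, 5).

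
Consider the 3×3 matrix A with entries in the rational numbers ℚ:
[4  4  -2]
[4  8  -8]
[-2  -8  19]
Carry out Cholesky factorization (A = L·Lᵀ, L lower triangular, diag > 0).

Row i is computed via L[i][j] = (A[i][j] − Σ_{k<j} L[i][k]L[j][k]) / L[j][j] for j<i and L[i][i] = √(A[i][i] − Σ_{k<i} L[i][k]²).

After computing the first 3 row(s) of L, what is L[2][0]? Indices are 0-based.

L[2][0] = -1

Step 1: L[0][0] = √(4) = 2.
  L[1][0] = (4) / L[0][0] = 2.
Step 2: L[1][1] = √(4) = 2.
  L[2][0] = (-2) / L[0][0] = -1.
  L[2][1] = (-6) / L[1][1] = -3.
Step 3: L[2][2] = √(9) = 3.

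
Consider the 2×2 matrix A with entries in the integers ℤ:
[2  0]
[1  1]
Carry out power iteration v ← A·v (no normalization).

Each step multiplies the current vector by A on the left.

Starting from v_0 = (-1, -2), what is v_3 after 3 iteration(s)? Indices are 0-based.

v_0 = (-1, -2).
v_1 = A·v_0 = (-2, -3).
v_2 = A·v_1 = (-4, -5).
v_3 = A·v_2 = (-8, -9).

v_3 = (-8, -9)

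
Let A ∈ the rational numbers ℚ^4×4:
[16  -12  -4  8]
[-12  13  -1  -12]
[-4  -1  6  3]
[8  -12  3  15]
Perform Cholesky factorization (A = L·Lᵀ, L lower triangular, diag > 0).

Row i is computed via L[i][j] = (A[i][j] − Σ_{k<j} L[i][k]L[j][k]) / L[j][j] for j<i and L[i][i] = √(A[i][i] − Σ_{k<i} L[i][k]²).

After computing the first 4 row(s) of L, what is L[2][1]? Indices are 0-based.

L[2][1] = -2

Step 1: L[0][0] = √(16) = 4.
  L[1][0] = (-12) / L[0][0] = -3.
Step 2: L[1][1] = √(4) = 2.
  L[2][0] = (-4) / L[0][0] = -1.
  L[2][1] = (-4) / L[1][1] = -2.
Step 3: L[2][2] = √(1) = 1.
  L[3][0] = (8) / L[0][0] = 2.
  L[3][1] = (-6) / L[1][1] = -3.
  L[3][2] = (-1) / L[2][2] = -1.
Step 4: L[3][3] = √(1) = 1.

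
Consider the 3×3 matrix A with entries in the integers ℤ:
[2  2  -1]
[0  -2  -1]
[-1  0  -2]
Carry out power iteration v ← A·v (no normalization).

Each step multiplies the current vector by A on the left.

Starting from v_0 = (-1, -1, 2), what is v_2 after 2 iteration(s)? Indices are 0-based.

v_0 = (-1, -1, 2).
v_1 = A·v_0 = (-6, 0, -3).
v_2 = A·v_1 = (-9, 3, 12).

v_2 = (-9, 3, 12)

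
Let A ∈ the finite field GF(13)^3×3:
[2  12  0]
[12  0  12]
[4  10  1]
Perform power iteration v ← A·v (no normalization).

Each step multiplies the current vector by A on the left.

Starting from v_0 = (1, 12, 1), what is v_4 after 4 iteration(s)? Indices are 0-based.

v_4 = (10, 12, 2)

v_0 = (1, 12, 1).
v_1 = A·v_0 = (3, 11, 8).
v_2 = A·v_1 = (8, 2, 0).
v_3 = A·v_2 = (1, 5, 0).
v_4 = A·v_3 = (10, 12, 2).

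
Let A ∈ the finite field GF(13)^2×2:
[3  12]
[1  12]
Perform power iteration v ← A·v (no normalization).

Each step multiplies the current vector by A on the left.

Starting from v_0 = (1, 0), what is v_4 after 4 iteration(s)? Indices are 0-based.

v_4 = (8, 3)

v_0 = (1, 0).
v_1 = A·v_0 = (3, 1).
v_2 = A·v_1 = (8, 2).
v_3 = A·v_2 = (9, 6).
v_4 = A·v_3 = (8, 3).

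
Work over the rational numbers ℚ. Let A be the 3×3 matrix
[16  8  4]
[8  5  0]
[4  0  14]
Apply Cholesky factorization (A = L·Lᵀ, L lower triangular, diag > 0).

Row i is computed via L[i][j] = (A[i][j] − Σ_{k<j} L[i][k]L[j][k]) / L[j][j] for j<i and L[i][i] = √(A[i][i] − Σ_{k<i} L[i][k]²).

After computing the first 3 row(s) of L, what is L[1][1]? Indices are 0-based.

L[1][1] = 1

Step 1: L[0][0] = √(16) = 4.
  L[1][0] = (8) / L[0][0] = 2.
Step 2: L[1][1] = √(1) = 1.
  L[2][0] = (4) / L[0][0] = 1.
  L[2][1] = (-2) / L[1][1] = -2.
Step 3: L[2][2] = √(9) = 3.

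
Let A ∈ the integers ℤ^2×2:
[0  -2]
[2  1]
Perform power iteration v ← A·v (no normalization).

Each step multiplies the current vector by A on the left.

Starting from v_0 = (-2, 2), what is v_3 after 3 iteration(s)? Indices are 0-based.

v_3 = (20, -2)

v_0 = (-2, 2).
v_1 = A·v_0 = (-4, -2).
v_2 = A·v_1 = (4, -10).
v_3 = A·v_2 = (20, -2).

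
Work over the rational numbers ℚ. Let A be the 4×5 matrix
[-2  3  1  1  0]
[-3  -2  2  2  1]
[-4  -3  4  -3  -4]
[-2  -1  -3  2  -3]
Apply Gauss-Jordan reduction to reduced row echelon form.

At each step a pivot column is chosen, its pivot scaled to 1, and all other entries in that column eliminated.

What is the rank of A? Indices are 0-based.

step 1: normalize row 0 (÷-2) = (1, -3/2, -1/2, -1/2, 0)
  row 1: subtract -3×row0 = (0, -13/2, 1/2, 1/2, 1)
  row 2: subtract -4×row0 = (0, -9, 2, -5, -4)
  row 3: subtract -2×row0 = (0, -4, -4, 1, -3)
step 2: normalize row 1 (÷-13/2) = (0, 1, -1/13, -1/13, -2/13)
  row 0: subtract -3/2×row1 = (1, 0, -8/13, -8/13, -3/13)
  row 2: subtract -9×row1 = (0, 0, 17/13, -74/13, -70/13)
  row 3: subtract -4×row1 = (0, 0, -56/13, 9/13, -47/13)
step 3: normalize row 2 (÷17/13) = (0, 0, 1, -74/17, -70/17)
  row 0: subtract -8/13×row2 = (1, 0, 0, -56/17, -47/17)
  row 1: subtract -1/13×row2 = (0, 1, 0, -7/17, -8/17)
  row 3: subtract -56/13×row2 = (0, 0, 0, -307/17, -363/17)
step 4: normalize row 3 (÷-307/17) = (0, 0, 0, 1, 363/307)
  row 0: subtract -56/17×row3 = (1, 0, 0, 0, 347/307)
  row 1: subtract -7/17×row3 = (0, 1, 0, 0, 5/307)
  row 2: subtract -74/17×row3 = (0, 0, 1, 0, 316/307)

rank = 4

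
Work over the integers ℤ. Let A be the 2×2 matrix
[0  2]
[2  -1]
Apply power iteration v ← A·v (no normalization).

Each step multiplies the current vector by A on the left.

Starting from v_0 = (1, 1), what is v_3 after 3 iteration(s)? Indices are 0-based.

v_3 = (6, 1)

v_0 = (1, 1).
v_1 = A·v_0 = (2, 1).
v_2 = A·v_1 = (2, 3).
v_3 = A·v_2 = (6, 1).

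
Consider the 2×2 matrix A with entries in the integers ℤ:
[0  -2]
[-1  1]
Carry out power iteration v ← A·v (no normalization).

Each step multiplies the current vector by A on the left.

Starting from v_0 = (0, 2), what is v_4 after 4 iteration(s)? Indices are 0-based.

v_0 = (0, 2).
v_1 = A·v_0 = (-4, 2).
v_2 = A·v_1 = (-4, 6).
v_3 = A·v_2 = (-12, 10).
v_4 = A·v_3 = (-20, 22).

v_4 = (-20, 22)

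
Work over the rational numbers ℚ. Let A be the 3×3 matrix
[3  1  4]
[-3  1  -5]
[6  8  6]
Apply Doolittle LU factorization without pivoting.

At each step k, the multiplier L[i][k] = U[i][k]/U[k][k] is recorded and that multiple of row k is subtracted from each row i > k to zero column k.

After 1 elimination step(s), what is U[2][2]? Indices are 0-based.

k=0: U[0][0]=3
  eliminate (1,0): mult=-1, new row 1: (0, 2, -1); set L[1][0]=-1
  eliminate (2,0): mult=2, new row 2: (0, 6, -2); set L[2][0]=2

U[2][2] = -2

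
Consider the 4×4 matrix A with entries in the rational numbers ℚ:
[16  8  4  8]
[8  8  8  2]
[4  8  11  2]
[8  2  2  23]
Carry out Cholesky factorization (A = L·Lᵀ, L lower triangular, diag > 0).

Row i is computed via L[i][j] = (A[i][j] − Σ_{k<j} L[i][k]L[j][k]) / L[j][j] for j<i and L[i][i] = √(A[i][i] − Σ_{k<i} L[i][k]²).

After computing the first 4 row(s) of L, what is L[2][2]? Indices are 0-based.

L[2][2] = 1

Step 1: L[0][0] = √(16) = 4.
  L[1][0] = (8) / L[0][0] = 2.
Step 2: L[1][1] = √(4) = 2.
  L[2][0] = (4) / L[0][0] = 1.
  L[2][1] = (6) / L[1][1] = 3.
Step 3: L[2][2] = √(1) = 1.
  L[3][0] = (8) / L[0][0] = 2.
  L[3][1] = (-2) / L[1][1] = -1.
  L[3][2] = (3) / L[2][2] = 3.
Step 4: L[3][3] = √(9) = 3.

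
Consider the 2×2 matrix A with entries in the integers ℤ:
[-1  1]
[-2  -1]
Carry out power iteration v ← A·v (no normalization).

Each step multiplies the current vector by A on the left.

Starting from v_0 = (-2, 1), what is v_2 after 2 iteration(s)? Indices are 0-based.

v_2 = (0, -9)

v_0 = (-2, 1).
v_1 = A·v_0 = (3, 3).
v_2 = A·v_1 = (0, -9).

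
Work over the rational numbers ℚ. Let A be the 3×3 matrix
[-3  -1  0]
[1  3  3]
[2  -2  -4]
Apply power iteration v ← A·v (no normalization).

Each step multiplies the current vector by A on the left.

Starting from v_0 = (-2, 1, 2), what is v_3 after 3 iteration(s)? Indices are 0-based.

v_0 = (-2, 1, 2).
v_1 = A·v_0 = (5, 7, -14).
v_2 = A·v_1 = (-22, -16, 52).
v_3 = A·v_2 = (82, 86, -220).

v_3 = (82, 86, -220)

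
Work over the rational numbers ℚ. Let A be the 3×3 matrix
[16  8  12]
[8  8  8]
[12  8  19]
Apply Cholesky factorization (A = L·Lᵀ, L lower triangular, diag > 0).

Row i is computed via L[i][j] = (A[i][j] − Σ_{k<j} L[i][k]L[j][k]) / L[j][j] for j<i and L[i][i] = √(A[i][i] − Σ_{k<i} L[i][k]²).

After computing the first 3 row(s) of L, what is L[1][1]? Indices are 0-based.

L[1][1] = 2

Step 1: L[0][0] = √(16) = 4.
  L[1][0] = (8) / L[0][0] = 2.
Step 2: L[1][1] = √(4) = 2.
  L[2][0] = (12) / L[0][0] = 3.
  L[2][1] = (2) / L[1][1] = 1.
Step 3: L[2][2] = √(9) = 3.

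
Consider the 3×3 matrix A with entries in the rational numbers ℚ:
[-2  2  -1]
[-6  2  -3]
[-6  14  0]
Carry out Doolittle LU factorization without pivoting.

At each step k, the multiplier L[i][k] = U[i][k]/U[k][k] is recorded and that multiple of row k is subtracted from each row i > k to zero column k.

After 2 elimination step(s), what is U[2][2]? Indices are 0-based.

U[2][2] = 3

k=0: U[0][0]=-2
  eliminate (1,0): mult=3, new row 1: (0, -4, 0); set L[1][0]=3
  eliminate (2,0): mult=3, new row 2: (0, 8, 3); set L[2][0]=3
k=1: U[1][1]=-4
  eliminate (2,1): mult=-2, new row 2: (0, 0, 3); set L[2][1]=-2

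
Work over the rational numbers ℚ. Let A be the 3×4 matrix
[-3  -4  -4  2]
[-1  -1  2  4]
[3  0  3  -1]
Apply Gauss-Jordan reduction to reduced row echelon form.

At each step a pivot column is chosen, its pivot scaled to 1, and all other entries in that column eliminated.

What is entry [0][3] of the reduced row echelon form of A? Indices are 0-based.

pivot(0,0)=-3: scale R0 → (1, 4/3, 4/3, -2/3)
  clear (1,0): R1 −= (-1)R0 → (0, 1/3, 10/3, 10/3)
  clear (2,0): R2 −= (3)R0 → (0, -4, -1, 1)
pivot(1,1)=1/3: scale R1 → (0, 1, 10, 10)
  clear (0,1): R0 −= (4/3)R1 → (1, 0, -12, -14)
  clear (2,1): R2 −= (-4)R1 → (0, 0, 39, 41)
pivot(2,2)=39: scale R2 → (0, 0, 1, 41/39)
  clear (0,2): R0 −= (-12)R2 → (1, 0, 0, -18/13)
  clear (1,2): R1 −= (10)R2 → (0, 1, 0, -20/39)

M[0][3] = -18/13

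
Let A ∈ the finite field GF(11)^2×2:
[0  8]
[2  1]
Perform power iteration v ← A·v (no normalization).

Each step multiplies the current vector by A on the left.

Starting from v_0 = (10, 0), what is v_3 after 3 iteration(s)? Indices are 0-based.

v_3 = (6, 10)

v_0 = (10, 0).
v_1 = A·v_0 = (0, 9).
v_2 = A·v_1 = (6, 9).
v_3 = A·v_2 = (6, 10).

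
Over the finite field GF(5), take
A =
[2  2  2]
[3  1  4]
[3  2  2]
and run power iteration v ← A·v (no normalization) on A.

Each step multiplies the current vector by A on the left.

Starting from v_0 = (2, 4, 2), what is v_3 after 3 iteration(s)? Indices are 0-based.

v_3 = (4, 0, 3)

v_0 = (2, 4, 2).
v_1 = A·v_0 = (1, 3, 3).
v_2 = A·v_1 = (4, 3, 0).
v_3 = A·v_2 = (4, 0, 3).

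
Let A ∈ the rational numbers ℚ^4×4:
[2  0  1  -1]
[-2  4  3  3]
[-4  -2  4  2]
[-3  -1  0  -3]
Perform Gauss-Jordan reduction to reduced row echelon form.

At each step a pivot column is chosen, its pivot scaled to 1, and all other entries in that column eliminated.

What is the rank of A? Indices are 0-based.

rank = 4

[1] R0 /= 2  ⇒  (1, 0, 1/2, -1/2)
     R1 -= -2·R0  ⇒  (0, 4, 4, 2)
     R2 -= -4·R0  ⇒  (0, -2, 6, 0)
     R3 -= -3·R0  ⇒  (0, -1, 3/2, -9/2)
[2] R1 /= 4  ⇒  (0, 1, 1, 1/2)
     R2 -= -2·R1  ⇒  (0, 0, 8, 1)
     R3 -= -1·R1  ⇒  (0, 0, 5/2, -4)
[3] R2 /= 8  ⇒  (0, 0, 1, 1/8)
     R0 -= 1/2·R2  ⇒  (1, 0, 0, -9/16)
     R1 -= 1·R2  ⇒  (0, 1, 0, 3/8)
     R3 -= 5/2·R2  ⇒  (0, 0, 0, -69/16)
[4] R3 /= -69/16  ⇒  (0, 0, 0, 1)
     R0 -= -9/16·R3  ⇒  (1, 0, 0, 0)
     R1 -= 3/8·R3  ⇒  (0, 1, 0, 0)
     R2 -= 1/8·R3  ⇒  (0, 0, 1, 0)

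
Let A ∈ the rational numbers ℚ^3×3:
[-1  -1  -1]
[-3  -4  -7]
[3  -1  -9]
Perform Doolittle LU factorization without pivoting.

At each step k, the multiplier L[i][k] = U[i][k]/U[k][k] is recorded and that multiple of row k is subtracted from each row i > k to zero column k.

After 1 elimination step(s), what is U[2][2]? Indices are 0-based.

U[2][2] = -12

[col 0] pivot -1
  R1 -= 3*R0 → (0, -1, -4)  (L[1][0] := 3)
  R2 -= -3*R0 → (0, -4, -12)  (L[2][0] := -3)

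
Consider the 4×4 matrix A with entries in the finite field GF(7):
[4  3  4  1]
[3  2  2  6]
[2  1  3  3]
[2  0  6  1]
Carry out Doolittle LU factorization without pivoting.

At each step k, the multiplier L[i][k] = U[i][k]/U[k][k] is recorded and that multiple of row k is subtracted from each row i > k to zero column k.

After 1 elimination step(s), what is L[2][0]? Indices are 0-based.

L[2][0] = 4

k=0: U[0][0]=4
  eliminate (1,0): mult=6, new row 1: (0, 5, 6, 0); set L[1][0]=6
  eliminate (2,0): mult=4, new row 2: (0, 3, 1, 6); set L[2][0]=4
  eliminate (3,0): mult=4, new row 3: (0, 2, 4, 4); set L[3][0]=4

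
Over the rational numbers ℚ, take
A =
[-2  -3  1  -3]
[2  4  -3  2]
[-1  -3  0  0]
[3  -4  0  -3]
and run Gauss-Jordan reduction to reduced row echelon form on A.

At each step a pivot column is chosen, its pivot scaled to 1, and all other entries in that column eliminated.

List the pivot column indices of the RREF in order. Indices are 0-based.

pivot(0,0)=-2: scale R0 → (1, 3/2, -1/2, 3/2)
  clear (1,0): R1 −= (2)R0 → (0, 1, -2, -1)
  clear (2,0): R2 −= (-1)R0 → (0, -3/2, -1/2, 3/2)
  clear (3,0): R3 −= (3)R0 → (0, -17/2, 3/2, -15/2)
pivot(1,1)=1: scale R1 → (0, 1, -2, -1)
  clear (0,1): R0 −= (3/2)R1 → (1, 0, 5/2, 3)
  clear (2,1): R2 −= (-3/2)R1 → (0, 0, -7/2, 0)
  clear (3,1): R3 −= (-17/2)R1 → (0, 0, -31/2, -16)
pivot(2,2)=-7/2: scale R2 → (0, 0, 1, 0)
  clear (0,2): R0 −= (5/2)R2 → (1, 0, 0, 3)
  clear (1,2): R1 −= (-2)R2 → (0, 1, 0, -1)
  clear (3,2): R3 −= (-31/2)R2 → (0, 0, 0, -16)
pivot(3,3)=-16: scale R3 → (0, 0, 0, 1)
  clear (0,3): R0 −= (3)R3 → (1, 0, 0, 0)
  clear (1,3): R1 −= (-1)R3 → (0, 1, 0, 0)

pivot columns: 0, 1, 2, 3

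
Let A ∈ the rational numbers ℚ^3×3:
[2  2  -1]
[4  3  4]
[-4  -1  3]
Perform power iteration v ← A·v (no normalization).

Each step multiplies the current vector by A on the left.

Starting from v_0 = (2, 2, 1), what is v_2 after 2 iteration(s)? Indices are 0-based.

v_2 = (57, 54, -67)

v_0 = (2, 2, 1).
v_1 = A·v_0 = (7, 18, -7).
v_2 = A·v_1 = (57, 54, -67).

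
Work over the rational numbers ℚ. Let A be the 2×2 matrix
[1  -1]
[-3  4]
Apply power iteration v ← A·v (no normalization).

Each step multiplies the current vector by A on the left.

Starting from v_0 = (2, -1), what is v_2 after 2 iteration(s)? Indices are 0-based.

v_2 = (13, -49)

v_0 = (2, -1).
v_1 = A·v_0 = (3, -10).
v_2 = A·v_1 = (13, -49).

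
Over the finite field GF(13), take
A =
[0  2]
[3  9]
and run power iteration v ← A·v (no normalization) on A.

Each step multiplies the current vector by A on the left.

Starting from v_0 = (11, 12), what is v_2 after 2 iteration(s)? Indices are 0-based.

v_2 = (9, 2)

v_0 = (11, 12).
v_1 = A·v_0 = (11, 11).
v_2 = A·v_1 = (9, 2).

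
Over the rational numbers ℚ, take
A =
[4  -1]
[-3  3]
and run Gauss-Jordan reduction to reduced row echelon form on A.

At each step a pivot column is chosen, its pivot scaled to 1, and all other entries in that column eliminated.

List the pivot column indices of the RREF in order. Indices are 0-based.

pivot columns: 0, 1

step 1: normalize row 0 (÷4) = (1, -1/4)
  row 1: subtract -3×row0 = (0, 9/4)
step 2: normalize row 1 (÷9/4) = (0, 1)
  row 0: subtract -1/4×row1 = (1, 0)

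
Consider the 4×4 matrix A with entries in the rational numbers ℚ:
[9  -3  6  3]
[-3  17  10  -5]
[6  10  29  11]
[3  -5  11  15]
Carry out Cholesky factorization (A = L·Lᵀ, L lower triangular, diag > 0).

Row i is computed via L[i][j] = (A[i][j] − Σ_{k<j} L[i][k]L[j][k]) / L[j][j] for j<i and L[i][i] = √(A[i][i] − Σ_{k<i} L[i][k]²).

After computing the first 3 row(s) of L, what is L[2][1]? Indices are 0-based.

Step 1: L[0][0] = √(9) = 3.
  L[1][0] = (-3) / L[0][0] = -1.
Step 2: L[1][1] = √(16) = 4.
  L[2][0] = (6) / L[0][0] = 2.
  L[2][1] = (12) / L[1][1] = 3.
Step 3: L[2][2] = √(16) = 4.

L[2][1] = 3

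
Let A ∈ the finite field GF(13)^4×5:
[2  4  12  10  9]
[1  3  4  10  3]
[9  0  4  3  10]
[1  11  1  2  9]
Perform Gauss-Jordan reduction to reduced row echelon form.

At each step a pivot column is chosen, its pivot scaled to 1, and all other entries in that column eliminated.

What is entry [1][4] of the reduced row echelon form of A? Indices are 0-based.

step 1: normalize row 0 (÷2) = (1, 2, 6, 5, 11)
  row 1: subtract 1×row0 = (0, 1, 11, 5, 5)
  row 2: subtract 9×row0 = (0, 8, 2, 10, 2)
  row 3: subtract 1×row0 = (0, 9, 8, 10, 11)
step 2: normalize row 1 (÷1) = (0, 1, 11, 5, 5)
  row 0: subtract 2×row1 = (1, 0, 10, 8, 1)
  row 2: subtract 8×row1 = (0, 0, 5, 9, 1)
  row 3: subtract 9×row1 = (0, 0, 0, 4, 5)
step 3: normalize row 2 (÷5) = (0, 0, 1, 7, 8)
  row 0: subtract 10×row2 = (1, 0, 0, 3, 12)
  row 1: subtract 11×row2 = (0, 1, 0, 6, 8)
step 4: normalize row 3 (÷4) = (0, 0, 0, 1, 11)
  row 0: subtract 3×row3 = (1, 0, 0, 0, 5)
  row 1: subtract 6×row3 = (0, 1, 0, 0, 7)
  row 2: subtract 7×row3 = (0, 0, 1, 0, 9)

M[1][4] = 7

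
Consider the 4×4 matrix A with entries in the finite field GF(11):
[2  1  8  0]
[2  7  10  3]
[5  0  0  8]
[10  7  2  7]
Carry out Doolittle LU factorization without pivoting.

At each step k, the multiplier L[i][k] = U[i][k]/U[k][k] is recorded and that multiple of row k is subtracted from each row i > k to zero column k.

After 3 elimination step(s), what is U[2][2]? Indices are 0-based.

[col 0] pivot 2
  R1 -= 1*R0 → (0, 6, 2, 3)  (L[1][0] := 1)
  R2 -= 8*R0 → (0, 3, 2, 8)  (L[2][0] := 8)
  R3 -= 5*R0 → (0, 2, 6, 7)  (L[3][0] := 5)
[col 1] pivot 6
  R2 -= 6*R1 → (0, 0, 1, 1)  (L[2][1] := 6)
  R3 -= 4*R1 → (0, 0, 9, 6)  (L[3][1] := 4)
[col 2] pivot 1
  R3 -= 9*R2 → (0, 0, 0, 8)  (L[3][2] := 9)

U[2][2] = 1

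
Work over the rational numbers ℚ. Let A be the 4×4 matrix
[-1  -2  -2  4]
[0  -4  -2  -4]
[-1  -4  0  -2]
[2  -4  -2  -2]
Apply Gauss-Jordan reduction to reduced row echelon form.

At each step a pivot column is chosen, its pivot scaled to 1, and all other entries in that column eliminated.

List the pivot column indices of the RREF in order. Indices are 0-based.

[1] R0 /= -1  ⇒  (1, 2, 2, -4)
     R2 -= -1·R0  ⇒  (0, -2, 2, -6)
     R3 -= 2·R0  ⇒  (0, -8, -6, 6)
[2] R1 /= -4  ⇒  (0, 1, 1/2, 1)
     R0 -= 2·R1  ⇒  (1, 0, 1, -6)
     R2 -= -2·R1  ⇒  (0, 0, 3, -4)
     R3 -= -8·R1  ⇒  (0, 0, -2, 14)
[3] R2 /= 3  ⇒  (0, 0, 1, -4/3)
     R0 -= 1·R2  ⇒  (1, 0, 0, -14/3)
     R1 -= 1/2·R2  ⇒  (0, 1, 0, 5/3)
     R3 -= -2·R2  ⇒  (0, 0, 0, 34/3)
[4] R3 /= 34/3  ⇒  (0, 0, 0, 1)
     R0 -= -14/3·R3  ⇒  (1, 0, 0, 0)
     R1 -= 5/3·R3  ⇒  (0, 1, 0, 0)
     R2 -= -4/3·R3  ⇒  (0, 0, 1, 0)

pivot columns: 0, 1, 2, 3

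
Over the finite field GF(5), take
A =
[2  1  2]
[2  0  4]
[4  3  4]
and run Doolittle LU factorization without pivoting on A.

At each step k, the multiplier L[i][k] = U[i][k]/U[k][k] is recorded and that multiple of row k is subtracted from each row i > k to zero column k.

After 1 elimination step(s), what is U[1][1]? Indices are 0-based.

Step 1: pivot at (0,0) is 2.
  row1 ← row1 − (1)·row0  ⇒  L[1][0]=1, U row1=(0, 4, 2)
  row2 ← row2 − (2)·row0  ⇒  L[2][0]=2, U row2=(0, 1, 0)

U[1][1] = 4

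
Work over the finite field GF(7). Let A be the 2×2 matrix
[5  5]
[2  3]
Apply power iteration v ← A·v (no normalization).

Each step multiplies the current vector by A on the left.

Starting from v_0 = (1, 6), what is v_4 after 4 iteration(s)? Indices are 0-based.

v_4 = (6, 3)

v_0 = (1, 6).
v_1 = A·v_0 = (0, 6).
v_2 = A·v_1 = (2, 4).
v_3 = A·v_2 = (2, 2).
v_4 = A·v_3 = (6, 3).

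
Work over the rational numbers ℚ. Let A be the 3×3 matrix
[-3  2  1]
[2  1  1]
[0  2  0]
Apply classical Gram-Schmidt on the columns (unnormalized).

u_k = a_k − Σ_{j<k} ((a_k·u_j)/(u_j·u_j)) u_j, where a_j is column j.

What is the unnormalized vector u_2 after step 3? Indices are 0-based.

u_2 = (40/101, 60/101, -70/101)

Step 1: u_0 = a_0 = (-3, 2, 0).
Step 2: u_1 = a_1 − (-4/13)·u_0 = (14/13, 21/13, 2).
Step 3: u_2 = a_2 − (-1/13)·u_0 − (35/101)·u_1 = (40/101, 60/101, -70/101).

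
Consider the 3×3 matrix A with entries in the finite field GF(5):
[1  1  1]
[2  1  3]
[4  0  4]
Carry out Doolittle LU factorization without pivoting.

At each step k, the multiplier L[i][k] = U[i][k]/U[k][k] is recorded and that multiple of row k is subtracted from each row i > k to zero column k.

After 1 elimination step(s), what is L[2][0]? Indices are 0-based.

Step 1: pivot at (0,0) is 1.
  row1 ← row1 − (2)·row0  ⇒  L[1][0]=2, U row1=(0, 4, 1)
  row2 ← row2 − (4)·row0  ⇒  L[2][0]=4, U row2=(0, 1, 0)

L[2][0] = 4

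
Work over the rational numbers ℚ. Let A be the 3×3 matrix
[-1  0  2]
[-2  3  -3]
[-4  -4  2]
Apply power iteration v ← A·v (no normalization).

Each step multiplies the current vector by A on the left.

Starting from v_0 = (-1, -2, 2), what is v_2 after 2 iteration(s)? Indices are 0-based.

v_0 = (-1, -2, 2).
v_1 = A·v_0 = (5, -10, 16).
v_2 = A·v_1 = (27, -88, 52).

v_2 = (27, -88, 52)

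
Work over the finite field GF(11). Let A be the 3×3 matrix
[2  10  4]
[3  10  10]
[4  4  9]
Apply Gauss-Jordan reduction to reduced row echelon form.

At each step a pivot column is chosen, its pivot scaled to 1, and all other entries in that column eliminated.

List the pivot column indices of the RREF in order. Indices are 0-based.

step 1: normalize row 0 (÷2) = (1, 5, 2)
  row 1: subtract 3×row0 = (0, 6, 4)
  row 2: subtract 4×row0 = (0, 6, 1)
step 2: normalize row 1 (÷6) = (0, 1, 8)
  row 0: subtract 5×row1 = (1, 0, 6)
  row 2: subtract 6×row1 = (0, 0, 8)
step 3: normalize row 2 (÷8) = (0, 0, 1)
  row 0: subtract 6×row2 = (1, 0, 0)
  row 1: subtract 8×row2 = (0, 1, 0)

pivot columns: 0, 1, 2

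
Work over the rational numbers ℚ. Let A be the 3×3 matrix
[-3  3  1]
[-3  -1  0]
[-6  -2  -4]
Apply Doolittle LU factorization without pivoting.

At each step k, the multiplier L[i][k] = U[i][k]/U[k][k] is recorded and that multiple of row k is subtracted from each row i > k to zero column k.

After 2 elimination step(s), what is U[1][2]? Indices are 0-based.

U[1][2] = -1

Step 1: pivot at (0,0) is -3.
  row1 ← row1 − (1)·row0  ⇒  L[1][0]=1, U row1=(0, -4, -1)
  row2 ← row2 − (2)·row0  ⇒  L[2][0]=2, U row2=(0, -8, -6)
Step 2: pivot at (1,1) is -4.
  row2 ← row2 − (2)·row1  ⇒  L[2][1]=2, U row2=(0, 0, -4)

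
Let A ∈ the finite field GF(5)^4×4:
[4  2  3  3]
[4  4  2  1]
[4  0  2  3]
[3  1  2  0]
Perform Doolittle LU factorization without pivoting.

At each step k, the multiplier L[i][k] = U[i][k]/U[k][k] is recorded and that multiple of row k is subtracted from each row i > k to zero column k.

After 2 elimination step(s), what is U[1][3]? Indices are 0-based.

U[1][3] = 3

[col 0] pivot 4
  R1 -= 1*R0 → (0, 2, 4, 3)  (L[1][0] := 1)
  R2 -= 1*R0 → (0, 3, 4, 0)  (L[2][0] := 1)
  R3 -= 2*R0 → (0, 2, 1, 4)  (L[3][0] := 2)
[col 1] pivot 2
  R2 -= 4*R1 → (0, 0, 3, 3)  (L[2][1] := 4)
  R3 -= 1*R1 → (0, 0, 2, 1)  (L[3][1] := 1)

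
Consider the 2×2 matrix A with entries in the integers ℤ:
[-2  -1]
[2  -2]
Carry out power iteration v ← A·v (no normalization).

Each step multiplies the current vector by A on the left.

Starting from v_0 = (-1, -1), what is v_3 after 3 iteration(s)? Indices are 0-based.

v_0 = (-1, -1).
v_1 = A·v_0 = (3, 0).
v_2 = A·v_1 = (-6, 6).
v_3 = A·v_2 = (6, -24).

v_3 = (6, -24)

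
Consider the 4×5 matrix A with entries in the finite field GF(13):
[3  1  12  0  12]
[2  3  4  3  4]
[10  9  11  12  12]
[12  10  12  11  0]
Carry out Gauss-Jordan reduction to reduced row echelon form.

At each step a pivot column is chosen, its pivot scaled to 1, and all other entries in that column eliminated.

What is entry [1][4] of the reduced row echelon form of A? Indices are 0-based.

pivot(0,0)=3: scale R0 → (1, 9, 4, 0, 4)
  clear (1,0): R1 −= (2)R0 → (0, 11, 9, 3, 9)
  clear (2,0): R2 −= (10)R0 → (0, 10, 10, 12, 11)
  clear (3,0): R3 −= (12)R0 → (0, 6, 3, 11, 4)
pivot(1,1)=11: scale R1 → (0, 1, 2, 5, 2)
  clear (0,1): R0 −= (9)R1 → (1, 0, 12, 7, 12)
  clear (2,1): R2 −= (10)R1 → (0, 0, 3, 1, 4)
  clear (3,1): R3 −= (6)R1 → (0, 0, 4, 7, 5)
pivot(2,2)=3: scale R2 → (0, 0, 1, 9, 10)
  clear (0,2): R0 −= (12)R2 → (1, 0, 0, 3, 9)
  clear (1,2): R1 −= (2)R2 → (0, 1, 0, 0, 8)
  clear (3,2): R3 −= (4)R2 → (0, 0, 0, 10, 4)
pivot(3,3)=10: scale R3 → (0, 0, 0, 1, 3)
  clear (0,3): R0 −= (3)R3 → (1, 0, 0, 0, 0)
  clear (2,3): R2 −= (9)R3 → (0, 0, 1, 0, 9)

M[1][4] = 8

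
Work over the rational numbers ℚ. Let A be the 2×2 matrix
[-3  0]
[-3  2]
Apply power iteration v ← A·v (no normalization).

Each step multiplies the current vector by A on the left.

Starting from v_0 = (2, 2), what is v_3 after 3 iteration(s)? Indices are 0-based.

v_3 = (-54, -26)

v_0 = (2, 2).
v_1 = A·v_0 = (-6, -2).
v_2 = A·v_1 = (18, 14).
v_3 = A·v_2 = (-54, -26).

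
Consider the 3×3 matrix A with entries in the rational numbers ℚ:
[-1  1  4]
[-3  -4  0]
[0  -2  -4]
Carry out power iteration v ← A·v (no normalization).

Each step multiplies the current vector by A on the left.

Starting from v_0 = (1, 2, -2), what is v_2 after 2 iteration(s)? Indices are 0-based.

v_2 = (12, 65, 6)

v_0 = (1, 2, -2).
v_1 = A·v_0 = (-7, -11, 4).
v_2 = A·v_1 = (12, 65, 6).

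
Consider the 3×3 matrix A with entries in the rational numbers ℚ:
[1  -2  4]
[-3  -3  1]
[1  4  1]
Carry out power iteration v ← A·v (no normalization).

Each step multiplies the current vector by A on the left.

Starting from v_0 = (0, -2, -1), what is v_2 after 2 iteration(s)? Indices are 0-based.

v_0 = (0, -2, -1).
v_1 = A·v_0 = (0, 5, -9).
v_2 = A·v_1 = (-46, -24, 11).

v_2 = (-46, -24, 11)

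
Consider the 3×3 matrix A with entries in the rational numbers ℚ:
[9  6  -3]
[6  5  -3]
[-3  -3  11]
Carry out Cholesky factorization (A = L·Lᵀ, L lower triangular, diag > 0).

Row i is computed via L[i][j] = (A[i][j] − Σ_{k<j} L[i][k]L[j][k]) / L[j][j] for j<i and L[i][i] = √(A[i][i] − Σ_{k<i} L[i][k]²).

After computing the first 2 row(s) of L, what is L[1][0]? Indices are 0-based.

Step 1: L[0][0] = √(9) = 3.
  L[1][0] = (6) / L[0][0] = 2.
Step 2: L[1][1] = √(1) = 1.

L[1][0] = 2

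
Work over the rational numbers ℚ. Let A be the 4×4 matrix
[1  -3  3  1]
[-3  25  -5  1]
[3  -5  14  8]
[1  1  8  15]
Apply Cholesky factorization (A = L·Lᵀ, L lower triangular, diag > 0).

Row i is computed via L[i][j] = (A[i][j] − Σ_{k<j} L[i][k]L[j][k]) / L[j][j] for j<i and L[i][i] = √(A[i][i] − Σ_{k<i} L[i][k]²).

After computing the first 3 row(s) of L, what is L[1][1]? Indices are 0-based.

L[1][1] = 4

Step 1: L[0][0] = √(1) = 1.
  L[1][0] = (-3) / L[0][0] = -3.
Step 2: L[1][1] = √(16) = 4.
  L[2][0] = (3) / L[0][0] = 3.
  L[2][1] = (4) / L[1][1] = 1.
Step 3: L[2][2] = √(4) = 2.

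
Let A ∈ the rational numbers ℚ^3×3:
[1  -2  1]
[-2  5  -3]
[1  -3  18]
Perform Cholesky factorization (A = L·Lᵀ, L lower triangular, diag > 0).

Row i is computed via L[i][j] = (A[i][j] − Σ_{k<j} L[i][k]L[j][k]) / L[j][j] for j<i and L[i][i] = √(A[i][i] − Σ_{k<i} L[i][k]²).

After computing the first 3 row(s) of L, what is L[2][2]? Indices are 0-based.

Step 1: L[0][0] = √(1) = 1.
  L[1][0] = (-2) / L[0][0] = -2.
Step 2: L[1][1] = √(1) = 1.
  L[2][0] = (1) / L[0][0] = 1.
  L[2][1] = (-1) / L[1][1] = -1.
Step 3: L[2][2] = √(16) = 4.

L[2][2] = 4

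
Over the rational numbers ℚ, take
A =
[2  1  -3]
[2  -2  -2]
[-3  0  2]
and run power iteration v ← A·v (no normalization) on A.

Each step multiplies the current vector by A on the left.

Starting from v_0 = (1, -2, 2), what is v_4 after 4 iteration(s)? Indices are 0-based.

v_0 = (1, -2, 2).
v_1 = A·v_0 = (-6, 2, 1).
v_2 = A·v_1 = (-13, -18, 20).
v_3 = A·v_2 = (-104, -30, 79).
v_4 = A·v_3 = (-475, -306, 470).

v_4 = (-475, -306, 470)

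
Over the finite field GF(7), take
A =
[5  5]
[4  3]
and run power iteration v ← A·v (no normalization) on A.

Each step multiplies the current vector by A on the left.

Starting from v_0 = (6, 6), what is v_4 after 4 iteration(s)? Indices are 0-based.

v_0 = (6, 6).
v_1 = A·v_0 = (4, 0).
v_2 = A·v_1 = (6, 2).
v_3 = A·v_2 = (5, 2).
v_4 = A·v_3 = (0, 5).

v_4 = (0, 5)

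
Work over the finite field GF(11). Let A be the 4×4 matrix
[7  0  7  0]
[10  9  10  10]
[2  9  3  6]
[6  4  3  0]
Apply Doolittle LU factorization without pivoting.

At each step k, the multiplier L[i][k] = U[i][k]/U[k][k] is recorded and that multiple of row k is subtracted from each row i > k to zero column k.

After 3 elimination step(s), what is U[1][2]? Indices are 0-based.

[col 0] pivot 7
  R1 -= 3*R0 → (0, 9, 0, 10)  (L[1][0] := 3)
  R2 -= 5*R0 → (0, 9, 1, 6)  (L[2][0] := 5)
  R3 -= 4*R0 → (0, 4, 8, 0)  (L[3][0] := 4)
[col 1] pivot 9
  R2 -= 1*R1 → (0, 0, 1, 7)  (L[2][1] := 1)
  R3 -= 9*R1 → (0, 0, 8, 9)  (L[3][1] := 9)
[col 2] pivot 1
  R3 -= 8*R2 → (0, 0, 0, 8)  (L[3][2] := 8)

U[1][2] = 0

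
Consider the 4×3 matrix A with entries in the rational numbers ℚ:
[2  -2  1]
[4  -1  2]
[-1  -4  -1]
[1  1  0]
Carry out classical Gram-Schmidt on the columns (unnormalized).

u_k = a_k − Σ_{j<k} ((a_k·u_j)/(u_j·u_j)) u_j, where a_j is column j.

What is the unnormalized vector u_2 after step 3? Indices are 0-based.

u_2 = (3/25, 3/95, -101/475, -11/19)

Step 1: u_0 = a_0 = (2, 4, -1, 1).
Step 2: u_1 = a_1 − (-3/22)·u_0 = (-19/11, -5/11, -91/22, 25/22).
Step 3: u_2 = a_2 − (1/2)·u_0 − (33/475)·u_1 = (3/25, 3/95, -101/475, -11/19).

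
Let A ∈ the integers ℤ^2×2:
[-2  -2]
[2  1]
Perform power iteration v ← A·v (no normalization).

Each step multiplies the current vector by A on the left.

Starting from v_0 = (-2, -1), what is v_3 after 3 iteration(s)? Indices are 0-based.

v_3 = (-10, 3)

v_0 = (-2, -1).
v_1 = A·v_0 = (6, -5).
v_2 = A·v_1 = (-2, 7).
v_3 = A·v_2 = (-10, 3).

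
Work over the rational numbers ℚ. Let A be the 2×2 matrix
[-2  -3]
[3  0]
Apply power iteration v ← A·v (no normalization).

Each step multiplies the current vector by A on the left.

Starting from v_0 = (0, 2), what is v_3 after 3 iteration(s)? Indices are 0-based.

v_3 = (30, 36)

v_0 = (0, 2).
v_1 = A·v_0 = (-6, 0).
v_2 = A·v_1 = (12, -18).
v_3 = A·v_2 = (30, 36).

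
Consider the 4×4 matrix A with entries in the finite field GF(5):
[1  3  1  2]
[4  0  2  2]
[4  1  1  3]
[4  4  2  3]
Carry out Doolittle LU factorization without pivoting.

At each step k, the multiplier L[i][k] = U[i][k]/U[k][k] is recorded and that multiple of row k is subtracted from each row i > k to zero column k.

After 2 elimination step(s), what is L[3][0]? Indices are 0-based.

L[3][0] = 4

Step 1: pivot at (0,0) is 1.
  row1 ← row1 − (4)·row0  ⇒  L[1][0]=4, U row1=(0, 3, 3, 4)
  row2 ← row2 − (4)·row0  ⇒  L[2][0]=4, U row2=(0, 4, 2, 0)
  row3 ← row3 − (4)·row0  ⇒  L[3][0]=4, U row3=(0, 2, 3, 0)
Step 2: pivot at (1,1) is 3.
  row2 ← row2 − (3)·row1  ⇒  L[2][1]=3, U row2=(0, 0, 3, 3)
  row3 ← row3 − (4)·row1  ⇒  L[3][1]=4, U row3=(0, 0, 1, 4)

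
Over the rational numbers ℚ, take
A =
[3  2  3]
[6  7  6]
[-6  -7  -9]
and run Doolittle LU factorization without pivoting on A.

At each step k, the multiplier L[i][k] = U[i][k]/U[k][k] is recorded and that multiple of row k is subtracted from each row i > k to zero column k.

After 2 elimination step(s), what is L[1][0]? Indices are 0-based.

L[1][0] = 2

Step 1: pivot at (0,0) is 3.
  row1 ← row1 − (2)·row0  ⇒  L[1][0]=2, U row1=(0, 3, 0)
  row2 ← row2 − (-2)·row0  ⇒  L[2][0]=-2, U row2=(0, -3, -3)
Step 2: pivot at (1,1) is 3.
  row2 ← row2 − (-1)·row1  ⇒  L[2][1]=-1, U row2=(0, 0, -3)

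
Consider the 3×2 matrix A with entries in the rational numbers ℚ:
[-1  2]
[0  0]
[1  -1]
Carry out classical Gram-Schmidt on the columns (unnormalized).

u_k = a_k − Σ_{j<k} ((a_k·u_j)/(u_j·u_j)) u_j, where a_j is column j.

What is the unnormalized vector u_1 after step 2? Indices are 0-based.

u_1 = (1/2, 0, 1/2)

Step 1: u_0 = a_0 = (-1, 0, 1).
Step 2: u_1 = a_1 − (-3/2)·u_0 = (1/2, 0, 1/2).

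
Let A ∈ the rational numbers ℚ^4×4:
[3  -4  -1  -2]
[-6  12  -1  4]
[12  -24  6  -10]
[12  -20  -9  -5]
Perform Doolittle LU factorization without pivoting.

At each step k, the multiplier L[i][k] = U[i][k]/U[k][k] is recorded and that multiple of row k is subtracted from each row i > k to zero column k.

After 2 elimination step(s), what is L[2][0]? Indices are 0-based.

L[2][0] = 4

[col 0] pivot 3
  R1 -= -2*R0 → (0, 4, -3, 0)  (L[1][0] := -2)
  R2 -= 4*R0 → (0, -8, 10, -2)  (L[2][0] := 4)
  R3 -= 4*R0 → (0, -4, -5, 3)  (L[3][0] := 4)
[col 1] pivot 4
  R2 -= -2*R1 → (0, 0, 4, -2)  (L[2][1] := -2)
  R3 -= -1*R1 → (0, 0, -8, 3)  (L[3][1] := -1)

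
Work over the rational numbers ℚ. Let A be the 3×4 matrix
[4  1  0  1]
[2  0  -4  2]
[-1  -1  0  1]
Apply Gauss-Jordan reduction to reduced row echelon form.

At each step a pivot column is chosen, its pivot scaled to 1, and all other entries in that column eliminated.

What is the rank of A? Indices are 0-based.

[1] R0 /= 4  ⇒  (1, 1/4, 0, 1/4)
     R1 -= 2·R0  ⇒  (0, -1/2, -4, 3/2)
     R2 -= -1·R0  ⇒  (0, -3/4, 0, 5/4)
[2] R1 /= -1/2  ⇒  (0, 1, 8, -3)
     R0 -= 1/4·R1  ⇒  (1, 0, -2, 1)
     R2 -= -3/4·R1  ⇒  (0, 0, 6, -1)
[3] R2 /= 6  ⇒  (0, 0, 1, -1/6)
     R0 -= -2·R2  ⇒  (1, 0, 0, 2/3)
     R1 -= 8·R2  ⇒  (0, 1, 0, -5/3)

rank = 3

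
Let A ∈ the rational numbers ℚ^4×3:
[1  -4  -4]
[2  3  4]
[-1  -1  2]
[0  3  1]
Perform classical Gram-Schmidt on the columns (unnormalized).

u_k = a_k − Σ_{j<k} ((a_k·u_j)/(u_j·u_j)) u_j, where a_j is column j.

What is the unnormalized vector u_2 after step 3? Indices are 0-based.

Step 1: u_0 = a_0 = (1, 2, -1, 0).
Step 2: u_1 = a_1 − (1/2)·u_0 = (-9/2, 2, -1/2, 3).
Step 3: u_2 = a_2 − (1/3)·u_0 − (56/67)·u_1 = (-115/201, 334/201, 553/201, -101/67).

u_2 = (-115/201, 334/201, 553/201, -101/67)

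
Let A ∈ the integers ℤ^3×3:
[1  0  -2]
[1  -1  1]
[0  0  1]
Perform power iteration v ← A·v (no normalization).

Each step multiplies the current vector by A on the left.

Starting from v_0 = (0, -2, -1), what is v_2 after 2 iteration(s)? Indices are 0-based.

v_2 = (4, 0, -1)

v_0 = (0, -2, -1).
v_1 = A·v_0 = (2, 1, -1).
v_2 = A·v_1 = (4, 0, -1).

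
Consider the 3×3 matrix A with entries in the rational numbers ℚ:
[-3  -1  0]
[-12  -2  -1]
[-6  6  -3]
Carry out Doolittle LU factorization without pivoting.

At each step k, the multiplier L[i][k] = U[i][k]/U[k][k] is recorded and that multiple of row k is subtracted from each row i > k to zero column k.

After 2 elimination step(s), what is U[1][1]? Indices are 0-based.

U[1][1] = 2

Step 1: pivot at (0,0) is -3.
  row1 ← row1 − (4)·row0  ⇒  L[1][0]=4, U row1=(0, 2, -1)
  row2 ← row2 − (2)·row0  ⇒  L[2][0]=2, U row2=(0, 8, -3)
Step 2: pivot at (1,1) is 2.
  row2 ← row2 − (4)·row1  ⇒  L[2][1]=4, U row2=(0, 0, 1)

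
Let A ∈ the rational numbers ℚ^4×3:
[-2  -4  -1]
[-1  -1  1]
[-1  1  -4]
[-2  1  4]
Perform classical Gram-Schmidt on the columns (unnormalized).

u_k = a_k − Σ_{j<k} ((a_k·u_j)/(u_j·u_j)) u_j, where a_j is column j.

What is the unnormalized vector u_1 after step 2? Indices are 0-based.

u_1 = (-14/5, -2/5, 8/5, 11/5)

Step 1: u_0 = a_0 = (-2, -1, -1, -2).
Step 2: u_1 = a_1 − (3/5)·u_0 = (-14/5, -2/5, 8/5, 11/5).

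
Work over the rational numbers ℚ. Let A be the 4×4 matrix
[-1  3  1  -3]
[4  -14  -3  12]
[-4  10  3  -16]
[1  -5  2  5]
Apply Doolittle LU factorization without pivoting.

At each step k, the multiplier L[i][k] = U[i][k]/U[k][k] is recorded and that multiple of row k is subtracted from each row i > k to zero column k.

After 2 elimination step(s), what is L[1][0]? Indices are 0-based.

Step 1: pivot at (0,0) is -1.
  row1 ← row1 − (-4)·row0  ⇒  L[1][0]=-4, U row1=(0, -2, 1, 0)
  row2 ← row2 − (4)·row0  ⇒  L[2][0]=4, U row2=(0, -2, -1, -4)
  row3 ← row3 − (-1)·row0  ⇒  L[3][0]=-1, U row3=(0, -2, 3, 2)
Step 2: pivot at (1,1) is -2.
  row2 ← row2 − (1)·row1  ⇒  L[2][1]=1, U row2=(0, 0, -2, -4)
  row3 ← row3 − (1)·row1  ⇒  L[3][1]=1, U row3=(0, 0, 2, 2)

L[1][0] = -4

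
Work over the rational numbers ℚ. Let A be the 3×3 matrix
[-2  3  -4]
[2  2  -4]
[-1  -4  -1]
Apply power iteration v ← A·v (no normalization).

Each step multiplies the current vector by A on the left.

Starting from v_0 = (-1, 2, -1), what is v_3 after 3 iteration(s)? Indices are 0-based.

v_0 = (-1, 2, -1).
v_1 = A·v_0 = (12, 6, -6).
v_2 = A·v_1 = (18, 60, -30).
v_3 = A·v_2 = (264, 276, -228).

v_3 = (264, 276, -228)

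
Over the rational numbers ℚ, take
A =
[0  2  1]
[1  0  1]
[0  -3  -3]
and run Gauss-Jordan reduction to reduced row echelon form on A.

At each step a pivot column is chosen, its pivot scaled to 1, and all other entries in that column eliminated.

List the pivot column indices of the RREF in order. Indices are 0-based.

pivot columns: 0, 1, 2

step 1: exchange rows 0,1
step 1: normalize row 0 (÷1) = (1, 0, 1)
step 2: normalize row 1 (÷2) = (0, 1, 1/2)
  row 2: subtract -3×row1 = (0, 0, -3/2)
step 3: normalize row 2 (÷-3/2) = (0, 0, 1)
  row 0: subtract 1×row2 = (1, 0, 0)
  row 1: subtract 1/2×row2 = (0, 1, 0)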